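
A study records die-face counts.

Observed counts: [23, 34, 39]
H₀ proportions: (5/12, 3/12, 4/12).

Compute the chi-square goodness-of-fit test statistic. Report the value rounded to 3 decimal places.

test statistic = 12.923

n = 96; E_i = n·p_i = [40.00, 24.00, 32.00]
χ² = (23−40.00)²/40.00 + (34−24.00)²/24.00 + (39−32.00)²/32.00 = 12.9229
df = 2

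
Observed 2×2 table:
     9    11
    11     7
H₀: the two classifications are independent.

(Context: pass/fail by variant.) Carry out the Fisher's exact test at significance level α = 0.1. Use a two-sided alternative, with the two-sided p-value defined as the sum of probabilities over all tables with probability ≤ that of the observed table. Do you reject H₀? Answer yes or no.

reject H₀: no

Margins: r₁=20, r₂=18, c₁=20, c₂=18, n=38
p_obs = C(20,9)·C(18,11)/C(38,20); sum pmf over tables with pmf ≤ p_obs
p-value (two-sided) = 0.35187
At α=0.1: p ≥ α → fail to reject H₀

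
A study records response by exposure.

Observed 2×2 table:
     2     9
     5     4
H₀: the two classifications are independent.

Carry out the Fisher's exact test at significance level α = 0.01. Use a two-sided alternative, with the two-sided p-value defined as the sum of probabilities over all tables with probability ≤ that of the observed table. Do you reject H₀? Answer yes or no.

reject H₀: no

Margins: r₁=11, r₂=9, c₁=7, c₂=13, n=20
p_obs = C(11,2)·C(9,5)/C(20,7); sum pmf over tables with pmf ≤ p_obs
p-value (two-sided) = 0.15967
At α=0.01: p ≥ α → fail to reject H₀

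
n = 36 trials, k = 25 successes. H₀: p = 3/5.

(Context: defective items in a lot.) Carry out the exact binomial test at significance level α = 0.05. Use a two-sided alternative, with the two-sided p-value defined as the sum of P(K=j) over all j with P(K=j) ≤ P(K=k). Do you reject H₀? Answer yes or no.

reject H₀: no

Exact binomial: n=36, k=25, p₀=3/5=0.6000
P(X=j) = C(n,j)·p₀^j·(1−p₀)^(n−j); p = Σ P(X=j) over j with P(X=j) ≤ P(X=25)
p-value (two-sided) = 0.30799
At α=0.05: p ≥ α → fail to reject H₀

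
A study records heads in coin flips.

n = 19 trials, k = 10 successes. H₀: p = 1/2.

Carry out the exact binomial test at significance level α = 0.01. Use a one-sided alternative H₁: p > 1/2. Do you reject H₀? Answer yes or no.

Exact binomial: n=19, k=10, p₀=1/2=0.5000
P(X≥10) from Σ C(n,i)·p₀^i·(1−p₀)^(n−i)
p-value (one-sided, H₁ greater) = 0.50000
At α=0.01: p ≥ α → fail to reject H₀

reject H₀: no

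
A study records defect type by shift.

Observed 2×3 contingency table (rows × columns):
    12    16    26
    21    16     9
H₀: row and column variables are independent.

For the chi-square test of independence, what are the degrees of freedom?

degrees of freedom = 2

df = (r−1)(c−1) = (2−1)·(3−1) = 2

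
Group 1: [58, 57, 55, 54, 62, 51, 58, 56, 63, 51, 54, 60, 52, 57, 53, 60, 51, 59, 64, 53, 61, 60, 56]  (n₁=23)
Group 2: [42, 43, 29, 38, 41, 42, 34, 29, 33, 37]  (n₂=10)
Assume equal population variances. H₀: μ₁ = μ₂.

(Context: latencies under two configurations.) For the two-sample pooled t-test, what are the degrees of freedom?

degrees of freedom = 31

df = n₁ + n₂ − 2 = 23 + 10 − 2 = 31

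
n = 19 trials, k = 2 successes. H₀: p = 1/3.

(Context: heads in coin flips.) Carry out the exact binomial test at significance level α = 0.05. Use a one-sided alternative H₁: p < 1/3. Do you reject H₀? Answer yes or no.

reject H₀: yes

Exact binomial: n=19, k=2, p₀=1/3=0.3333
P(X≤2) from Σ C(n,i)·p₀^i·(1−p₀)^(n−i)
p-value (one-sided, H₁ less) = 0.02402
At α=0.05: p < α → reject H₀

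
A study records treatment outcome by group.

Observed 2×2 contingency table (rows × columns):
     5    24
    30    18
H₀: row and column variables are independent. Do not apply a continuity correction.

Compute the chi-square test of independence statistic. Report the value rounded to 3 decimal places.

Row totals [29, 48], col totals [35, 42], n=77
χ² = (5−13.18)²/13.18 + (24−15.82)²/15.82 + (30−21.82)²/21.82 + (18−26.18)²/26.18 = 14.9353
df = 1

test statistic = 14.935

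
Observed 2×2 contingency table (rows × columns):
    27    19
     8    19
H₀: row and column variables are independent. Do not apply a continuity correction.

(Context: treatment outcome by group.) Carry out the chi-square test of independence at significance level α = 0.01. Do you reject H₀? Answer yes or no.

reject H₀: no

Row totals [46, 27], col totals [35, 38], n=73
χ² = (27−22.05)²/22.05 + (19−23.95)²/23.95 + (8−12.95)²/12.95 + (19−14.05)²/14.05 = 5.7592
df = 1
p-value (upper-tail) = 0.01640
At α=0.01: p ≥ α → fail to reject H₀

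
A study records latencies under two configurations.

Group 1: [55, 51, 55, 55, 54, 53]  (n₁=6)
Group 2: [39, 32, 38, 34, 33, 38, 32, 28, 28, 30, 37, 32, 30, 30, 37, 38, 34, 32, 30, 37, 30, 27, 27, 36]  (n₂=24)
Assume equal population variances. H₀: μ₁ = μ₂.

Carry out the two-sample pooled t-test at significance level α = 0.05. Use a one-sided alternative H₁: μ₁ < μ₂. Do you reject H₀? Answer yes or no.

x̄₁=53.833, s₁=1.602, n₁=6
x̄₂=32.875, s₂=3.848, n₂=24
s_p² = [5·1.602² + 23·3.848²]/28 = 12.6235
SE = √(s_p²·(1/6+1/24)) = 1.6217
t = (53.833−32.875)/1.6217 = 12.9237
df = 28
p-value (one-sided, H₁ less) = 1.00000
At α=0.05: p ≥ α → fail to reject H₀

reject H₀: no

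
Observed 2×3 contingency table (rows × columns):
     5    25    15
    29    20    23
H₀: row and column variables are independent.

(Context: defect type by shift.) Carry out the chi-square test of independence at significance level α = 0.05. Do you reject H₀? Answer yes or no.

Row totals [45, 72], col totals [34, 45, 38], n=117
χ² = (5−13.08)²/13.08 + (25−17.31)²/17.31 + (15−14.62)²/14.62 + (29−20.92)²/20.92 + (20−27.69)²/27.69 + (23−23.38)²/23.38 = 13.6786
df = 2
p-value (upper-tail) = 0.00107
At α=0.05: p < α → reject H₀

reject H₀: yes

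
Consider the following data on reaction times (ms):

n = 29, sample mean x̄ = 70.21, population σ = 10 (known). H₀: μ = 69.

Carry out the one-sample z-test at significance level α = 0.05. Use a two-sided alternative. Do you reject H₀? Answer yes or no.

SE = σ/√n = 10/√29 = 1.8570
z = (x̄−μ₀)/SE = (70.21−69)/1.8570 = 0.6516
p-value (two-sided) = 0.51466
At α=0.05: p ≥ α → fail to reject H₀

reject H₀: no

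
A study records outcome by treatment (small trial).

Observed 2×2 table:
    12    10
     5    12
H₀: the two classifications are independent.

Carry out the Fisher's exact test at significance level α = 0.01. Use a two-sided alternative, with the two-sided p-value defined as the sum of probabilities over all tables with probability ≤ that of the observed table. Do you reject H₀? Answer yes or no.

reject H₀: no

Margins: r₁=22, r₂=17, c₁=17, c₂=22, n=39
p_obs = C(22,12)·C(17,5)/C(39,17); sum pmf over tables with pmf ≤ p_obs
p-value (two-sided) = 0.19303
At α=0.01: p ≥ α → fail to reject H₀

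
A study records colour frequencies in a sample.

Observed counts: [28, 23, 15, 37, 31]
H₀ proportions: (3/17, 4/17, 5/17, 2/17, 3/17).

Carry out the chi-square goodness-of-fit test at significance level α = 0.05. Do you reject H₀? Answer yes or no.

n = 134; E_i = n·p_i = [23.65, 31.53, 39.41, 15.76, 23.65]
χ² = (28−23.65)²/23.65 + (23−31.53)²/31.53 + (15−39.41)²/39.41 + (37−15.76)²/15.76 + (31−23.65)²/23.65 = 49.1200
df = 4
p-value (upper-tail) = 0.00000
At α=0.05: p < α → reject H₀

reject H₀: yes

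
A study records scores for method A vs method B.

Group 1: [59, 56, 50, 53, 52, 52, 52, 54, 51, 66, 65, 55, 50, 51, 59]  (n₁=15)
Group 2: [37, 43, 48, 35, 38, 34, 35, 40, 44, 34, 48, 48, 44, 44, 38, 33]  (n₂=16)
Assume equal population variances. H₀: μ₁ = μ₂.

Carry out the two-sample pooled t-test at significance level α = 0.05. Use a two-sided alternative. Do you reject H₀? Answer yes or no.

reject H₀: yes

x̄₁=55.000, s₁=5.127, n₁=15
x̄₂=40.188, s₂=5.394, n₂=16
s_p² = [14·5.127² + 15·5.394²]/29 = 27.7392
SE = √(s_p²·(1/15+1/16)) = 1.8929
t = (55.000−40.188)/1.8929 = 7.8254
df = 29
p-value (two-sided) = 0.00000
At α=0.05: p < α → reject H₀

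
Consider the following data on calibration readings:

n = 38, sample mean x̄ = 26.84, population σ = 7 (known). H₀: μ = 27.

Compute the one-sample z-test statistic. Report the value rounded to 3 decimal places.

test statistic = -0.141

SE = σ/√n = 7/√38 = 1.1355
z = (x̄−μ₀)/SE = (26.84−27)/1.1355 = -0.1409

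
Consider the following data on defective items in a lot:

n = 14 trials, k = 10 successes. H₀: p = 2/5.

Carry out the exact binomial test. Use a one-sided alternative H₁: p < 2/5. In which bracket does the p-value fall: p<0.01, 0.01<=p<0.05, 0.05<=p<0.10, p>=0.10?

p-value bracket: p>=0.10

Exact binomial: n=14, k=10, p₀=2/5=0.4000
P(X≤10) from Σ C(n,i)·p₀^i·(1−p₀)^(n−i)
p-value (one-sided, H₁ less) = 0.99609
→ bracket: p>=0.10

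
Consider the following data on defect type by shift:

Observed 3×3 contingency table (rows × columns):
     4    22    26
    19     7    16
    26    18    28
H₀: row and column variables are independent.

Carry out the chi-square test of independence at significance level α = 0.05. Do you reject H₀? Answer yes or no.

reject H₀: yes

Row totals [52, 42, 72], col totals [49, 47, 70], n=166
χ² = (4−15.35)²/15.35 + (22−14.72)²/14.72 + (26−21.93)²/21.93 + (19−12.40)²/12.40 + (7−11.89)²/11.89 + (16−17.71)²/17.71 + (26−21.25)²/21.25 + (18−20.39)²/20.39 + (28−30.36)²/30.36 = 19.9616
df = 4
p-value (upper-tail) = 0.00051
At α=0.05: p < α → reject H₀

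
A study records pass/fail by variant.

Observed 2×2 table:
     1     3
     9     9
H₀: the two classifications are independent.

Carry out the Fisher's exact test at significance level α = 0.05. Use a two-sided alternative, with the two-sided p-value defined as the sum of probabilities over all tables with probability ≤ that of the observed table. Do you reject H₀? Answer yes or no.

reject H₀: no

Margins: r₁=4, r₂=18, c₁=10, c₂=12, n=22
p_obs = C(4,1)·C(18,9)/C(22,10); sum pmf over tables with pmf ≤ p_obs
p-value (two-sided) = 0.59398
At α=0.05: p ≥ α → fail to reject H₀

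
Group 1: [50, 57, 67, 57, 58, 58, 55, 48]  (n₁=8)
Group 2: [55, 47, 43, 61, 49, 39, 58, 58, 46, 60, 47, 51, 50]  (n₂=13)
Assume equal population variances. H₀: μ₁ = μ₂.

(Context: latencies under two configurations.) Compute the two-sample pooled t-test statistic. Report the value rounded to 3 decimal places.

test statistic = 1.778

x̄₁=56.250, s₁=5.751, n₁=8
x̄₂=51.077, s₂=6.861, n₂=13
s_p² = [7·5.751² + 12·6.861²]/19 = 41.9170
SE = √(s_p²·(1/8+1/13)) = 2.9093
t = (56.250−51.077)/2.9093 = 1.7781
df = 19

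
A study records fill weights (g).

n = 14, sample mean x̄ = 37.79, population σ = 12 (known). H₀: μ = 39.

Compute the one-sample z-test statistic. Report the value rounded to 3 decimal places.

SE = σ/√n = 12/√14 = 3.2071
z = (x̄−μ₀)/SE = (37.79−39)/3.2071 = -0.3773

test statistic = -0.377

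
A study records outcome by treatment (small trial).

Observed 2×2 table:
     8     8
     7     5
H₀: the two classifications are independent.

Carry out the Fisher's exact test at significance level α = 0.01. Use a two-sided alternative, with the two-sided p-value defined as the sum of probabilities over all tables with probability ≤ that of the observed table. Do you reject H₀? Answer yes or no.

reject H₀: no

Margins: r₁=16, r₂=12, c₁=15, c₂=13, n=28
p_obs = C(16,8)·C(12,7)/C(28,15); sum pmf over tables with pmf ≤ p_obs
p-value (two-sided) = 0.71768
At α=0.01: p ≥ α → fail to reject H₀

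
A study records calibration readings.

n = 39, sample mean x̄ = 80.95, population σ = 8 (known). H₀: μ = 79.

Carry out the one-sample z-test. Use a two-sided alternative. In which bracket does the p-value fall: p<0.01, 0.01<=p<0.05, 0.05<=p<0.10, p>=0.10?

p-value bracket: p>=0.10

SE = σ/√n = 8/√39 = 1.2810
z = (x̄−μ₀)/SE = (80.95−79)/1.2810 = 1.5222
p-value (two-sided) = 0.12795
→ bracket: p>=0.10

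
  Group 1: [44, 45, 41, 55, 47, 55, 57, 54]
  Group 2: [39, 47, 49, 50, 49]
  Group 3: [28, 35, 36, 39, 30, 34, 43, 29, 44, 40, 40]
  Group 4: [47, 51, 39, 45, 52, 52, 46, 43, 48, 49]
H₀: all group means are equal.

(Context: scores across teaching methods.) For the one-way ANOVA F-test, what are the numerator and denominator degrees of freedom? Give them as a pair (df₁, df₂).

k = 4 groups, N = 34 total
df = (k−1, N−k) = (4−1, 34−4) = (3, 30)

degrees of freedom = [3, 30]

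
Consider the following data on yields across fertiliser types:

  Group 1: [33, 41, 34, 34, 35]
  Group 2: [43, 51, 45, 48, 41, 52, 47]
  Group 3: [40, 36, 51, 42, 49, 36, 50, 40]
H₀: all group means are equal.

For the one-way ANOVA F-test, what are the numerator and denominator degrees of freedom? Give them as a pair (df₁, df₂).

degrees of freedom = [2, 17]

k = 3 groups, N = 20 total
df = (k−1, N−k) = (3−1, 20−3) = (2, 17)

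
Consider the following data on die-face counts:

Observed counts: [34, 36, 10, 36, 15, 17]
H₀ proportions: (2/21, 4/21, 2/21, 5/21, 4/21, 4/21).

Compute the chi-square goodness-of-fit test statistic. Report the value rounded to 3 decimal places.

test statistic = 42.093

n = 148; E_i = n·p_i = [14.10, 28.19, 14.10, 35.24, 28.19, 28.19]
χ² = (34−14.10)²/14.10 + (36−28.19)²/28.19 + (10−14.10)²/14.10 + (36−35.24)²/35.24 + (15−28.19)²/28.19 + (17−28.19)²/28.19 = 42.0926
df = 5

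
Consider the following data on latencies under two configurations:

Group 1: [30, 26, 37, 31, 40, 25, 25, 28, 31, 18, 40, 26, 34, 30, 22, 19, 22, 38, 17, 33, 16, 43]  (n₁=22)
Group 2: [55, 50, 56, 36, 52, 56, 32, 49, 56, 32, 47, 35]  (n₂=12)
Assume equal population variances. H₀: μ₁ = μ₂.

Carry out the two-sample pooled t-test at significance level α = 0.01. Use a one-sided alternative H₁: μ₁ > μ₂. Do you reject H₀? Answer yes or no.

reject H₀: no

x̄₁=28.682, s₁=7.913, n₁=22
x̄₂=46.333, s₂=9.792, n₂=12
s_p² = [21·7.913² + 11·9.792²]/32 = 74.0450
SE = √(s_p²·(1/22+1/12)) = 3.0881
t = (28.682−46.333)/3.0881 = -5.7161
df = 32
p-value (one-sided, H₁ greater) = 1.00000
At α=0.01: p ≥ α → fail to reject H₀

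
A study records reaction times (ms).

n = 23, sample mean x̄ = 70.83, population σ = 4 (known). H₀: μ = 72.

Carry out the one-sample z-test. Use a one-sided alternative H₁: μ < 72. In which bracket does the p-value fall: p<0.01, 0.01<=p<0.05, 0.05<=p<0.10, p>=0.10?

SE = σ/√n = 4/√23 = 0.8341
z = (x̄−μ₀)/SE = (70.83−72)/0.8341 = -1.4028
p-value (one-sided, H₁ less) = 0.08034
→ bracket: 0.05<=p<0.10

p-value bracket: 0.05<=p<0.10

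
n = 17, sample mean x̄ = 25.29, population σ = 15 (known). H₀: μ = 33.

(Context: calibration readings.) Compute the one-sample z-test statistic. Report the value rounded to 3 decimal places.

SE = σ/√n = 15/√17 = 3.6380
z = (x̄−μ₀)/SE = (25.29−33)/3.6380 = -2.1193

test statistic = -2.119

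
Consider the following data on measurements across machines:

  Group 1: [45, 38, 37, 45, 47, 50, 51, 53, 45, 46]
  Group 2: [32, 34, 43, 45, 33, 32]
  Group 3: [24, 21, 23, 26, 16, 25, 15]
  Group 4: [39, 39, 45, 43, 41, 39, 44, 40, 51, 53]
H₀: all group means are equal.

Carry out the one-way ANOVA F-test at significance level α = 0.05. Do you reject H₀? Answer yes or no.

Group means [45.70, 36.50, 21.43, 43.40], grand mean 38.182
SSB = Σnᵢ(x̄ᵢ−x̄)² = 2819.195; SSW = ΣΣ(x−x̄ᵢ)² = 753.714
MSB = 2819.195/3 = 939.7316; MSW = 753.714/29 = 25.9901
F = MSB/MSW = 36.1572
df = (3, 29)
p-value (upper-tail) = 0.00000
At α=0.05: p < α → reject H₀

reject H₀: yes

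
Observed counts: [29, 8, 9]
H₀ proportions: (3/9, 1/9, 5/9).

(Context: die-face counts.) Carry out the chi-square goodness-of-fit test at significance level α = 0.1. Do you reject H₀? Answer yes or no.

n = 46; E_i = n·p_i = [15.33, 5.11, 25.56]
χ² = (29−15.33)²/15.33 + (8−5.11)²/5.11 + (9−25.56)²/25.56 = 24.5391
df = 2
p-value (upper-tail) = 0.00000
At α=0.1: p < α → reject H₀

reject H₀: yes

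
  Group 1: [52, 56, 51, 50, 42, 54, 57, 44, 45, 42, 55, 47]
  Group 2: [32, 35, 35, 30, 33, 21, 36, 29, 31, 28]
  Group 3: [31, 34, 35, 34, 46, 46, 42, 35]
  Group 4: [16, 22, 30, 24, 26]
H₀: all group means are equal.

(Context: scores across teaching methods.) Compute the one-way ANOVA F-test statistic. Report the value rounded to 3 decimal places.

Group means [49.58, 31.00, 37.88, 23.60], grand mean 37.886
SSB = Σnᵢ(x̄ᵢ−x̄)² = 3136.551; SSW = ΣΣ(x−x̄ᵢ)² = 852.992
MSB = 3136.551/3 = 1045.5171; MSW = 852.992/31 = 27.5159
F = MSB/MSW = 37.9969
df = (3, 31)

test statistic = 37.997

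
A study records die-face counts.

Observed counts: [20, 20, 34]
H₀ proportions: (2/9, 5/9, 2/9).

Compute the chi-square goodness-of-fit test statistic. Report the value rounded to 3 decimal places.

test statistic = 30.351

n = 74; E_i = n·p_i = [16.44, 41.11, 16.44]
χ² = (20−16.44)²/16.44 + (20−41.11)²/41.11 + (34−16.44)²/16.44 = 30.3514
df = 2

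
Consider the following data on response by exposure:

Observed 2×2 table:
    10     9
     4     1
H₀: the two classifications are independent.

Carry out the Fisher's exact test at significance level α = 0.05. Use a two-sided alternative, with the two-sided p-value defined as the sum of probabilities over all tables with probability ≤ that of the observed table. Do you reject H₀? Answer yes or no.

Margins: r₁=19, r₂=5, c₁=14, c₂=10, n=24
p_obs = C(19,10)·C(5,4)/C(24,14); sum pmf over tables with pmf ≤ p_obs
p-value (two-sided) = 0.35771
At α=0.05: p ≥ α → fail to reject H₀

reject H₀: no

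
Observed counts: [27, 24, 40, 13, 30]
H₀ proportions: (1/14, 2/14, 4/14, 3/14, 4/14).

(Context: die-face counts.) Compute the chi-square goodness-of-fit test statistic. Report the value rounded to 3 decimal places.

n = 134; E_i = n·p_i = [9.57, 19.14, 38.29, 28.71, 38.29]
χ² = (27−9.57)²/9.57 + (24−19.14)²/19.14 + (40−38.29)²/38.29 + (13−28.71)²/28.71 + (30−38.29)²/38.29 = 43.4378
df = 4

test statistic = 43.438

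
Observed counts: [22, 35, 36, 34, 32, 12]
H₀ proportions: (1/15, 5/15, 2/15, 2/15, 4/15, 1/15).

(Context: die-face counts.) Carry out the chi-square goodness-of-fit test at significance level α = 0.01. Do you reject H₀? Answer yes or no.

n = 171; E_i = n·p_i = [11.40, 57.00, 22.80, 22.80, 45.60, 11.40]
χ² = (22−11.40)²/11.40 + (35−57.00)²/57.00 + (36−22.80)²/22.80 + (34−22.80)²/22.80 + (32−45.60)²/45.60 + (12−11.40)²/11.40 = 35.5789
df = 5
p-value (upper-tail) = 0.00000
At α=0.01: p < α → reject H₀

reject H₀: yes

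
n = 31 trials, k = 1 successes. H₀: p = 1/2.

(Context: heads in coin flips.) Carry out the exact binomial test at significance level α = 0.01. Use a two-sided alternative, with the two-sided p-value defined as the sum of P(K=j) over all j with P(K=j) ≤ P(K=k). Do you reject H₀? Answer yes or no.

reject H₀: yes

Exact binomial: n=31, k=1, p₀=1/2=0.5000
P(X=j) = C(n,j)·p₀^j·(1−p₀)^(n−j); p = Σ P(X=j) over j with P(X=j) ≤ P(X=1)
p-value (two-sided) = 0.00000
At α=0.01: p < α → reject H₀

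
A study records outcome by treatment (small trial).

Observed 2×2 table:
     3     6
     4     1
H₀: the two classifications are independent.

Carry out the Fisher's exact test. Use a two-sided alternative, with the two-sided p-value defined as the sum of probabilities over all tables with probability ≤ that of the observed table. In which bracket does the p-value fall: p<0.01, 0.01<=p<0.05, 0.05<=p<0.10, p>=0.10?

Margins: r₁=9, r₂=5, c₁=7, c₂=7, n=14
p_obs = C(9,3)·C(5,4)/C(14,7); sum pmf over tables with pmf ≤ p_obs
p-value (two-sided) = 0.26573
→ bracket: p>=0.10

p-value bracket: p>=0.10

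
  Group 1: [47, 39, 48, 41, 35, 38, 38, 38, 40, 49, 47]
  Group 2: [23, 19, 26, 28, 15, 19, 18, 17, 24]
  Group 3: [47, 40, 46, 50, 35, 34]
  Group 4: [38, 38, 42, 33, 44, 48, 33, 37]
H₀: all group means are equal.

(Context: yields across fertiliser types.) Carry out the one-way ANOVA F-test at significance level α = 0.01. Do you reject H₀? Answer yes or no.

Group means [41.82, 21.00, 42.00, 39.12], grand mean 35.706
SSB = Σnᵢ(x̄ᵢ−x̄)² = 2688.547; SSW = ΣΣ(x−x̄ᵢ)² = 816.511
MSB = 2688.547/3 = 896.1825; MSW = 816.511/30 = 27.2170
F = MSB/MSW = 32.9273
df = (3, 30)
p-value (upper-tail) = 0.00000
At α=0.01: p < α → reject H₀

reject H₀: yes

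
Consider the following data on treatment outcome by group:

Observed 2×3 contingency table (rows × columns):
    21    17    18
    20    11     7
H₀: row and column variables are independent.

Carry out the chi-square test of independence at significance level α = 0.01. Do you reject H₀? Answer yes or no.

Row totals [56, 38], col totals [41, 28, 25], n=94
χ² = (21−24.43)²/24.43 + (17−16.68)²/16.68 + (18−14.89)²/14.89 + (20−16.57)²/16.57 + (11−11.32)²/11.32 + (7−10.11)²/10.11 = 2.8062
df = 2
p-value (upper-tail) = 0.24583
At α=0.01: p ≥ α → fail to reject H₀

reject H₀: no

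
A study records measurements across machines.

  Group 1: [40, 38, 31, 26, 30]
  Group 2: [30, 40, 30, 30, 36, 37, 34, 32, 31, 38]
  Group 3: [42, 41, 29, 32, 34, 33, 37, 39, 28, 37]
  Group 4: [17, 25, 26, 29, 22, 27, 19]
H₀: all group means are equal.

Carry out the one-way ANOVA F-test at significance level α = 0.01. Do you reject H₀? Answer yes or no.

reject H₀: yes

Group means [33.00, 33.80, 35.20, 23.57], grand mean 31.875
SSB = Σnᵢ(x̄ᵢ−x̄)² = 636.586; SSW = ΣΣ(x−x̄ᵢ)² = 584.914
MSB = 636.586/3 = 212.1952; MSW = 584.914/28 = 20.8898
F = MSB/MSW = 10.1578
df = (3, 28)
p-value (upper-tail) = 0.00011
At α=0.01: p < α → reject H₀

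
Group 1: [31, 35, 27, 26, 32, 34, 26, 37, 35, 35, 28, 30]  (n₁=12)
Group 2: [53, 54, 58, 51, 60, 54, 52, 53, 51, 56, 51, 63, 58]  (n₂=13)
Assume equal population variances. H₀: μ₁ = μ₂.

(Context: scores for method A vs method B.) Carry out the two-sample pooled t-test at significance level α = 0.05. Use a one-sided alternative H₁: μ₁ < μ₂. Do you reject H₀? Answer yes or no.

x̄₁=31.333, s₁=3.916, n₁=12
x̄₂=54.923, s₂=3.818, n₂=13
s_p² = [11·3.916² + 12·3.818²]/23 = 14.9387
SE = √(s_p²·(1/12+1/13)) = 1.5473
t = (31.333−54.923)/1.5473 = -15.2461
df = 23
p-value (one-sided, H₁ less) = 0.00000
At α=0.05: p < α → reject H₀

reject H₀: yes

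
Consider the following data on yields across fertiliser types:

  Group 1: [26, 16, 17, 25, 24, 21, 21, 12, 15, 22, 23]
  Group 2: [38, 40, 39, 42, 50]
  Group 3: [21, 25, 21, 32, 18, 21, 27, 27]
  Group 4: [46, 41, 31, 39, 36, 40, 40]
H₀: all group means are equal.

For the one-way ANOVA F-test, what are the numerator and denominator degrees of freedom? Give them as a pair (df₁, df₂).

degrees of freedom = [3, 27]

k = 4 groups, N = 31 total
df = (k−1, N−k) = (4−1, 31−4) = (3, 27)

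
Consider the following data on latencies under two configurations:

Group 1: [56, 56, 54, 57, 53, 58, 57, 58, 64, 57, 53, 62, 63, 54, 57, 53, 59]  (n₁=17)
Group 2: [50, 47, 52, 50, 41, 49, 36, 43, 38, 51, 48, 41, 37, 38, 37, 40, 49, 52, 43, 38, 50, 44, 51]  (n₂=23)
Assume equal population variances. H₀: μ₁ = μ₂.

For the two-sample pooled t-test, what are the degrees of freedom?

degrees of freedom = 38

df = n₁ + n₂ − 2 = 17 + 23 − 2 = 38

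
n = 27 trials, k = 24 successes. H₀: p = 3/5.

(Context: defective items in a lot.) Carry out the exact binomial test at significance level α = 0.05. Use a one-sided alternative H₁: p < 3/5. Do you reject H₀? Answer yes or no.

reject H₀: no

Exact binomial: n=27, k=24, p₀=3/5=0.6000
P(X≤24) from Σ C(n,i)·p₀^i·(1−p₀)^(n−i)
p-value (one-sided, H₁ less) = 0.99982
At α=0.05: p ≥ α → fail to reject H₀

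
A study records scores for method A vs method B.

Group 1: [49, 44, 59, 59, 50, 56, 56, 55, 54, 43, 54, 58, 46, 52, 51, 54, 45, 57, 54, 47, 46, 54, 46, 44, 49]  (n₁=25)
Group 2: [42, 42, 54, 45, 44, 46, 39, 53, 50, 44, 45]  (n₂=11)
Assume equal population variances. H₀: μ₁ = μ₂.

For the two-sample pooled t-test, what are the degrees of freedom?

degrees of freedom = 34

df = n₁ + n₂ − 2 = 25 + 11 − 2 = 34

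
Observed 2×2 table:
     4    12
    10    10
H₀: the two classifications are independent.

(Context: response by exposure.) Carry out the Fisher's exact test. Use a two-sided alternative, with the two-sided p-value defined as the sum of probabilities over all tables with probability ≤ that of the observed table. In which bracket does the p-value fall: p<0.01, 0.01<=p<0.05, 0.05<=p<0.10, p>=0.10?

p-value bracket: p>=0.10

Margins: r₁=16, r₂=20, c₁=14, c₂=22, n=36
p_obs = C(16,4)·C(20,10)/C(36,14); sum pmf over tables with pmf ≤ p_obs
p-value (two-sided) = 0.17602
→ bracket: p>=0.10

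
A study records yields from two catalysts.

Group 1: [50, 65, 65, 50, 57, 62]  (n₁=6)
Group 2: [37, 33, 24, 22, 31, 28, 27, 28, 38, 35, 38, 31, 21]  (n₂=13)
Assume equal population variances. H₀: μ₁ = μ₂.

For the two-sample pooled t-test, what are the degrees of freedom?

df = n₁ + n₂ − 2 = 6 + 13 − 2 = 17

degrees of freedom = 17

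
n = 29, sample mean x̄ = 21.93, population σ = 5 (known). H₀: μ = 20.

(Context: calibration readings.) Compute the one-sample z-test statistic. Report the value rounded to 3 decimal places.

SE = σ/√n = 5/√29 = 0.9285
z = (x̄−μ₀)/SE = (21.93−20)/0.9285 = 2.0787

test statistic = 2.079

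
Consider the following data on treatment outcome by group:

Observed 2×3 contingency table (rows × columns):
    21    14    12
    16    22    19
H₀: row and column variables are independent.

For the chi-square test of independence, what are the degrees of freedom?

degrees of freedom = 2

df = (r−1)(c−1) = (2−1)·(3−1) = 2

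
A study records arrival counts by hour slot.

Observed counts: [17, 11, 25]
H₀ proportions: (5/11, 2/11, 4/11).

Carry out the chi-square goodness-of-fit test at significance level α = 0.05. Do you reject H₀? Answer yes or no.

reject H₀: no

n = 53; E_i = n·p_i = [24.09, 9.64, 19.27]
χ² = (17−24.09)²/24.09 + (11−9.64)²/9.64 + (25−19.27)²/19.27 = 3.9821
df = 2
p-value (upper-tail) = 0.13655
At α=0.05: p ≥ α → fail to reject H₀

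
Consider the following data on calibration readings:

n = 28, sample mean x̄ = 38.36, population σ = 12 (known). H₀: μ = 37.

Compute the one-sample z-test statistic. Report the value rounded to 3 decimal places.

test statistic = 0.600

SE = σ/√n = 12/√28 = 2.2678
z = (x̄−μ₀)/SE = (38.36−37)/2.2678 = 0.5997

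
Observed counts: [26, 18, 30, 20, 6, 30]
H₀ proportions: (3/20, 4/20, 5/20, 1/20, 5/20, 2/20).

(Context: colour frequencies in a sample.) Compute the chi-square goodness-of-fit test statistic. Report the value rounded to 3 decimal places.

n = 130; E_i = n·p_i = [19.50, 26.00, 32.50, 6.50, 32.50, 13.00]
χ² = (26−19.50)²/19.50 + (18−26.00)²/26.00 + (30−32.50)²/32.50 + (20−6.50)²/6.50 + (6−32.50)²/32.50 + (30−13.00)²/13.00 = 76.6974
df = 5

test statistic = 76.697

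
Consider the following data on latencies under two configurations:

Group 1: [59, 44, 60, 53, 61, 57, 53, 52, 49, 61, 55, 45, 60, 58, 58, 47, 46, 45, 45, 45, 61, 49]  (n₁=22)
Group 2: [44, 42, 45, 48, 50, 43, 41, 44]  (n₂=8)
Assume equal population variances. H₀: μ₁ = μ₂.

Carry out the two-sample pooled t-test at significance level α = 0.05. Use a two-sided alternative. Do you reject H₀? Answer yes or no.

x̄₁=52.864, s₁=6.364, n₁=22
x̄₂=44.625, s₂=3.021, n₂=8
s_p² = [21·6.364² + 7·3.021²]/28 = 32.6595
SE = √(s_p²·(1/22+1/8)) = 2.3594
t = (52.864−44.625)/2.3594 = 3.4918
df = 28
p-value (two-sided) = 0.00161
At α=0.05: p < α → reject H₀

reject H₀: yes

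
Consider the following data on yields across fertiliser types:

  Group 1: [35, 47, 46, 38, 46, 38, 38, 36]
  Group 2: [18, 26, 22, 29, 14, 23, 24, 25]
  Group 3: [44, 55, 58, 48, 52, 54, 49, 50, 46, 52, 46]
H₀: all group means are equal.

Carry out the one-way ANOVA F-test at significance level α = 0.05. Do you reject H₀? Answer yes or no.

Group means [40.50, 22.62, 50.36], grand mean 39.222
SSB = Σnᵢ(x̄ᵢ−x̄)² = 3582.246; SSW = ΣΣ(x−x̄ᵢ)² = 512.420
MSB = 3582.246/2 = 1791.1231; MSW = 512.420/24 = 21.3509
F = MSB/MSW = 83.8900
df = (2, 24)
p-value (upper-tail) = 0.00000
At α=0.05: p < α → reject H₀

reject H₀: yes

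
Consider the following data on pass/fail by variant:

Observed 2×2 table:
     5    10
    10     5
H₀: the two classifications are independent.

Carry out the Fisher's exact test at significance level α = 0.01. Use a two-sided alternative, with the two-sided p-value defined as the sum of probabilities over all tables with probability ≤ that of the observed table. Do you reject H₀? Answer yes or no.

Margins: r₁=15, r₂=15, c₁=15, c₂=15, n=30
p_obs = C(15,5)·C(15,10)/C(30,15); sum pmf over tables with pmf ≤ p_obs
p-value (two-sided) = 0.14311
At α=0.01: p ≥ α → fail to reject H₀

reject H₀: no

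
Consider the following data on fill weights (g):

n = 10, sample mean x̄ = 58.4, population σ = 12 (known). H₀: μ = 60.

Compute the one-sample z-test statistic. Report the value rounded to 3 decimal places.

SE = σ/√n = 12/√10 = 3.7947
z = (x̄−μ₀)/SE = (58.4−60)/3.7947 = -0.4216

test statistic = -0.422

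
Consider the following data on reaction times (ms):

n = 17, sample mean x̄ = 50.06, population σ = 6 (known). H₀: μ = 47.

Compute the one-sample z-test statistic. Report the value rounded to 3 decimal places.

test statistic = 2.103

SE = σ/√n = 6/√17 = 1.4552
z = (x̄−μ₀)/SE = (50.06−47)/1.4552 = 2.1028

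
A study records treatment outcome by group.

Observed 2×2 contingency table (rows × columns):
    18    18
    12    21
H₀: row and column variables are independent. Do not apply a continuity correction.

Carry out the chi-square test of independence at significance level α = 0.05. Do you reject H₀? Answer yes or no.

reject H₀: no

Row totals [36, 33], col totals [30, 39], n=69
χ² = (18−15.65)²/15.65 + (18−20.35)²/20.35 + (12−14.35)²/14.35 + (21−18.65)²/18.65 = 1.3028
df = 1
p-value (upper-tail) = 0.25370
At α=0.05: p ≥ α → fail to reject H₀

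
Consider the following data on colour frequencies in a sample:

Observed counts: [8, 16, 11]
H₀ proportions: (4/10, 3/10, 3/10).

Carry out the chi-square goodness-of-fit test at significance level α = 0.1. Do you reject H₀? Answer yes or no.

n = 35; E_i = n·p_i = [14.00, 10.50, 10.50]
χ² = (8−14.00)²/14.00 + (16−10.50)²/10.50 + (11−10.50)²/10.50 = 5.4762
df = 2
p-value (upper-tail) = 0.06469
At α=0.1: p < α → reject H₀

reject H₀: yes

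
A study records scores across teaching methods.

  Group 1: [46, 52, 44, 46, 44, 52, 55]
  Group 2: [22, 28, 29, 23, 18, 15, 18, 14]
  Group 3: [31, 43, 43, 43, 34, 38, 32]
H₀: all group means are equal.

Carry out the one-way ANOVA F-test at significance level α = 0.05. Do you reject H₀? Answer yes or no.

Group means [48.43, 20.88, 37.71], grand mean 35.000
SSB = Σnᵢ(x̄ᵢ−x̄)² = 2909.982; SSW = ΣΣ(x−x̄ᵢ)² = 516.018
MSB = 2909.982/2 = 1454.9911; MSW = 516.018/19 = 27.1588
F = MSB/MSW = 53.5734
df = (2, 19)
p-value (upper-tail) = 0.00000
At α=0.05: p < α → reject H₀

reject H₀: yes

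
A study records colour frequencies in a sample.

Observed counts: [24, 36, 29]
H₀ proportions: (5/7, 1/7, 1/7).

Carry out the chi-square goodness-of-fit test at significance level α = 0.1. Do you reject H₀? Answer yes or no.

reject H₀: yes

n = 89; E_i = n·p_i = [63.57, 12.71, 12.71]
χ² = (24−63.57)²/63.57 + (36−12.71)²/12.71 + (29−12.71)²/12.71 = 88.1393
df = 2
p-value (upper-tail) = 0.00000
At α=0.1: p < α → reject H₀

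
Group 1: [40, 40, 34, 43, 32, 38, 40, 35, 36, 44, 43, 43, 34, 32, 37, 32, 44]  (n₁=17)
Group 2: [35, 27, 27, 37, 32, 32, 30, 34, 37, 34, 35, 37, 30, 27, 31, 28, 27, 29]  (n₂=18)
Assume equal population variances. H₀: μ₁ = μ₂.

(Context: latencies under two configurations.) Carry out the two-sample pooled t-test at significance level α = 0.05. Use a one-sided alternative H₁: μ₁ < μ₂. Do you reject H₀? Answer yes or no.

reject H₀: no

x̄₁=38.059, s₁=4.423, n₁=17
x̄₂=31.611, s₂=3.696, n₂=18
s_p² = [16·4.423² + 17·3.696²]/33 = 16.5218
SE = √(s_p²·(1/17+1/18)) = 1.3747
t = (38.059−31.611)/1.3747 = 4.6903
df = 33
p-value (one-sided, H₁ less) = 0.99998
At α=0.05: p ≥ α → fail to reject H₀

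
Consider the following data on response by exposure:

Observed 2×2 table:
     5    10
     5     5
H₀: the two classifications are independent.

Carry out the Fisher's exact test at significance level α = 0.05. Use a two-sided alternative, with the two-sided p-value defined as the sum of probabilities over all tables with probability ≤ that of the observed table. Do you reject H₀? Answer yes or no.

Margins: r₁=15, r₂=10, c₁=10, c₂=15, n=25
p_obs = C(15,5)·C(10,5)/C(25,10); sum pmf over tables with pmf ≤ p_obs
p-value (two-sided) = 0.44222
At α=0.05: p ≥ α → fail to reject H₀

reject H₀: no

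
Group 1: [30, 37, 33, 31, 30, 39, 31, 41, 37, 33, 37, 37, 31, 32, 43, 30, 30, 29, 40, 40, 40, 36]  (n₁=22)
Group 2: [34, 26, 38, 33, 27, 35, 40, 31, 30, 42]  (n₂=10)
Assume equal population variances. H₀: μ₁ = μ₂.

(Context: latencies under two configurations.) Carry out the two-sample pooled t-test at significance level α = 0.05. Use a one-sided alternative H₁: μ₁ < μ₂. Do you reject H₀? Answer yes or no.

reject H₀: no

x̄₁=34.864, s₁=4.411, n₁=22
x̄₂=33.600, s₂=5.317, n₂=10
s_p² = [21·4.411² + 9·5.317²]/30 = 22.0997
SE = √(s_p²·(1/22+1/10)) = 1.7929
t = (34.864−33.600)/1.7929 = 0.7048
df = 30
p-value (one-sided, H₁ less) = 0.75681
At α=0.05: p ≥ α → fail to reject H₀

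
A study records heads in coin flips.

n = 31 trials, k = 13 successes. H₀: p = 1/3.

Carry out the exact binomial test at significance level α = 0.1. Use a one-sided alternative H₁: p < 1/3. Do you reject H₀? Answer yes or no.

Exact binomial: n=31, k=13, p₀=1/3=0.3333
P(X≤13) from Σ C(n,i)·p₀^i·(1−p₀)^(n−i)
p-value (one-sided, H₁ less) = 0.88482
At α=0.1: p ≥ α → fail to reject H₀

reject H₀: no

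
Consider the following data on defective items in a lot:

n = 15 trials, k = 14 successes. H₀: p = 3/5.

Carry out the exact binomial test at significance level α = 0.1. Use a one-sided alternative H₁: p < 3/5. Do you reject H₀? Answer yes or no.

Exact binomial: n=15, k=14, p₀=3/5=0.6000
P(X≤14) from Σ C(n,i)·p₀^i·(1−p₀)^(n−i)
p-value (one-sided, H₁ less) = 0.99953
At α=0.1: p ≥ α → fail to reject H₀

reject H₀: no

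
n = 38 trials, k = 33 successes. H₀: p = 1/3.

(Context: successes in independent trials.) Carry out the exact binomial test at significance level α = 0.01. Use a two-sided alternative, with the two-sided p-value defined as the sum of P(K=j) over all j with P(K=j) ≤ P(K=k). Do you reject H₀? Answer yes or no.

Exact binomial: n=38, k=33, p₀=1/3=0.3333
P(X=j) = C(n,j)·p₀^j·(1−p₀)^(n−j); p = Σ P(X=j) over j with P(X=j) ≤ P(X=33)
p-value (two-sided) = 0.00000
At α=0.01: p < α → reject H₀

reject H₀: yes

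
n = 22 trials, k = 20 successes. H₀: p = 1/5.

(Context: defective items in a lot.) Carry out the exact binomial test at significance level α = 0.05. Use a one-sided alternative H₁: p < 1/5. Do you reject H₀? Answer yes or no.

Exact binomial: n=22, k=20, p₀=1/5=0.2000
P(X≤20) from Σ C(n,i)·p₀^i·(1−p₀)^(n−i)
p-value (one-sided, H₁ less) = 1.00000
At α=0.05: p ≥ α → fail to reject H₀

reject H₀: no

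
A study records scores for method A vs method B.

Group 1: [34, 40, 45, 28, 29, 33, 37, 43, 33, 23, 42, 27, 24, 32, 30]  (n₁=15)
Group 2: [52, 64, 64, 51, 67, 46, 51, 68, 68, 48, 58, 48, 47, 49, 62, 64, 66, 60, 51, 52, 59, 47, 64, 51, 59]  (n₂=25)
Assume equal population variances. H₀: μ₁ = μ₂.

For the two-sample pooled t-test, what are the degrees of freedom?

df = n₁ + n₂ − 2 = 15 + 25 − 2 = 38

degrees of freedom = 38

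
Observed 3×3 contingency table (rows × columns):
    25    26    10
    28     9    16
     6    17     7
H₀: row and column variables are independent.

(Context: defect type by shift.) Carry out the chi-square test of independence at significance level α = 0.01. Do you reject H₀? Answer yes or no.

Row totals [61, 53, 30], col totals [59, 52, 33], n=144
χ² = (25−24.99)²/24.99 + (26−22.03)²/22.03 + (10−13.98)²/13.98 + (28−21.72)²/21.72 + (9−19.14)²/19.14 + (16−12.15)²/12.15 + (6−12.29)²/12.29 + (17−10.83)²/10.83 + (7−6.88)²/6.88 = 16.9950
df = 4
p-value (upper-tail) = 0.00194
At α=0.01: p < α → reject H₀

reject H₀: yes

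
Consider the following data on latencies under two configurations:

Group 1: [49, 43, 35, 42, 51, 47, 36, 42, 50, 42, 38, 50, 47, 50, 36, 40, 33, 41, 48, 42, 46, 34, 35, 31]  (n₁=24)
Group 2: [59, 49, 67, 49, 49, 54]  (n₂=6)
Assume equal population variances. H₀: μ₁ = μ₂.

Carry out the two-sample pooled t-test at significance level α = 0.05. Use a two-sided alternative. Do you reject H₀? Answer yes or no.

reject H₀: yes

x̄₁=42.000, s₁=6.193, n₁=24
x̄₂=54.500, s₂=7.314, n₂=6
s_p² = [23·6.193² + 5·7.314²]/28 = 41.0536
SE = √(s_p²·(1/24+1/6)) = 2.9245
t = (42.000−54.500)/2.9245 = -4.2742
df = 28
p-value (two-sided) = 0.00020
At α=0.05: p < α → reject H₀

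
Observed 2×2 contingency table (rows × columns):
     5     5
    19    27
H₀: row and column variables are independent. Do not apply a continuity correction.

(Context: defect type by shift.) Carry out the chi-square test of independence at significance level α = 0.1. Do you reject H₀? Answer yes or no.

reject H₀: no

Row totals [10, 46], col totals [24, 32], n=56
χ² = (5−4.29)²/4.29 + (5−5.71)²/5.71 + (19−19.71)²/19.71 + (27−26.29)²/26.29 = 0.2536
df = 1
p-value (upper-tail) = 0.61454
At α=0.1: p ≥ α → fail to reject H₀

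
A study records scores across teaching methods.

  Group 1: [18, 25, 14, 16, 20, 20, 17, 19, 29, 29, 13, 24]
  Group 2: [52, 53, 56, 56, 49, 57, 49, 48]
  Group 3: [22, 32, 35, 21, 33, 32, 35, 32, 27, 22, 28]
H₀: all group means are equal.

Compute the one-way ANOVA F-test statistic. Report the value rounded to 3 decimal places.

Group means [20.33, 52.50, 29.00], grand mean 31.710
SSB = Σnᵢ(x̄ᵢ−x̄)² = 5091.720; SSW = ΣΣ(x−x̄ᵢ)² = 688.667
MSB = 5091.720/2 = 2545.8602; MSW = 688.667/28 = 24.5952
F = MSB/MSW = 103.5103
df = (2, 28)

test statistic = 103.510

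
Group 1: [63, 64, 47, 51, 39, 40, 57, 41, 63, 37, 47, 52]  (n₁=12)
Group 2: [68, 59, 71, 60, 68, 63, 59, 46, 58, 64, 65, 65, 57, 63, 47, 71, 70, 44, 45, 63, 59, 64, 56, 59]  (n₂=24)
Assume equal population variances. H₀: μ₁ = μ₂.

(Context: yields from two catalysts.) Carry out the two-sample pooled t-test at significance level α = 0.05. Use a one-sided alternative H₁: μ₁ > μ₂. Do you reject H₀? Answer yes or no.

reject H₀: no

x̄₁=50.083, s₁=9.895, n₁=12
x̄₂=60.167, s₂=7.960, n₂=24
s_p² = [11·9.895² + 23·7.960²]/34 = 74.5368
SE = √(s_p²·(1/12+1/24)) = 3.0524
t = (50.083−60.167)/3.0524 = -3.3034
df = 34
p-value (one-sided, H₁ greater) = 0.99887
At α=0.05: p ≥ α → fail to reject H₀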